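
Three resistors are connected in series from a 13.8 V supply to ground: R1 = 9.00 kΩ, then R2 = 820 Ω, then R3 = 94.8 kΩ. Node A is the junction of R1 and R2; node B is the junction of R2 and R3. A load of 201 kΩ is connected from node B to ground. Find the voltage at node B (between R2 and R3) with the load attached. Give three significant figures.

V ≈ 12.0 V

At node B, R3 is in parallel with the load: R3‖R_L = 64420 Ω.
Below node A the resistance is R2 + (R3‖R_L) = 65240 Ω, so V_A = 13.8 × 65240/74240 = 12.13 V.
Then V_B = V_A × (R3‖R_L)/(R2 + R3‖R_L) = 12.13 × 64420/65240 = 12.0 V.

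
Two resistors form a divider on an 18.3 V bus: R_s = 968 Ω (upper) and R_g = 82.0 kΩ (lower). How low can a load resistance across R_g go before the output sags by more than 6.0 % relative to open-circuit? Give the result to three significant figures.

R_L(min) ≈ 15.0 kΩ

Output resistance R_th = R_s‖R_g = (968 × 82000)/82970 = 956.7 Ω.
The fractional drop is R_th/(R_th + R_L); requiring this ≤ 0.0600 gives R_L ≥ R_th(1/0.0600 − 1) = 956.7 × 15.67 = 15.0 kΩ.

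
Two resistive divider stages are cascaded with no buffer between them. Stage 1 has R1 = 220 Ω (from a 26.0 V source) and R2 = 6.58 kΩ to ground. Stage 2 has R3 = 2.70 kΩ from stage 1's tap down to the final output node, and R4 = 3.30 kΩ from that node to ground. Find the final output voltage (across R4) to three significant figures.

V_out ≈ 13.4 V

Stage 2 presents R3+R4 = 6000 Ω as a load on stage 1's tap.
Stage 1's lower leg becomes R2‖(R3+R4) = 3138 Ω, so V_mid = 26.0 × 3138/3358 = 24.30 V.
Stage 2 is itself unloaded: V_out = V_mid × R4/(R3+R4) = 24.30 × 3300/6000 = 13.4 V.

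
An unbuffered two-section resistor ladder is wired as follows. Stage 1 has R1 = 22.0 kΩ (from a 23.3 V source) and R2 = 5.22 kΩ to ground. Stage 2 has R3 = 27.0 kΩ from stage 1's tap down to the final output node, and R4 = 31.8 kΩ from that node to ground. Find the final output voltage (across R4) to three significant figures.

V_out ≈ 2.25 V

Stage 2 presents R3+R4 = 58.80 kΩ as a load on stage 1's tap.
Stage 1's lower leg becomes R2‖(R3+R4) = 4.794 kΩ, so V_mid = 23.3 × 4.794/26.79 = 4.169 V.
Stage 2 is itself unloaded: V_out = V_mid × R4/(R3+R4) = 4.169 × 31.8/58.80 = 2.25 V.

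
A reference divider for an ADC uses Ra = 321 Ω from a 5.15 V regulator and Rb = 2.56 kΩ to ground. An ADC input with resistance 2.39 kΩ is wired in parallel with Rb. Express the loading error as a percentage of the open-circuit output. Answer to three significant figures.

10.7 %

The divider's output (Thévenin) resistance is Ra‖Rb = 285.2 Ω.
Fractional drop under load = R_th/(R_th + R_L) = 285.2 / (285.2 + 2390) = 0.1066.
So the output falls by 10.7 %.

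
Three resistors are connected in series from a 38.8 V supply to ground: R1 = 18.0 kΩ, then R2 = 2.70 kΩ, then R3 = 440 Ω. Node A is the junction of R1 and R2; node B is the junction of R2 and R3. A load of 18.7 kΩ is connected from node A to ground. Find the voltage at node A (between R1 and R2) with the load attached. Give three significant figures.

Below node A the series string R2+R3 = 3140 Ω sits in parallel with the 18700 Ω load: 2689 Ω.
V_A = 38.8 × 2689/(18000 + 2689) = 5.04 V.

V ≈ 5.04 V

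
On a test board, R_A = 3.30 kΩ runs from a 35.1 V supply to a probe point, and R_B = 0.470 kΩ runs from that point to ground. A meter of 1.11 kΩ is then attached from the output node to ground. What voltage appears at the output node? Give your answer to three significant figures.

V_out ≈ 3.19 V

The load sits in parallel with R_B: R_B‖R_L = (470 × 1110) / (470 + 1110) = 330.2 Ω.
V_out = 35.1 × 330.2 / (3300 + 330.2) = 35.1 × 330.2/3630 = 3.19 V.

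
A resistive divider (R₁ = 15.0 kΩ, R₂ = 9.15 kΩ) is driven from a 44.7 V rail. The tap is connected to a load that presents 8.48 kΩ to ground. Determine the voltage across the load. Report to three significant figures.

V_out ≈ 10.1 V

The load sits in parallel with R₂: R₂‖R_L = (9.15 × 8.48) / (9.15 + 8.48) = 4.401 kΩ.
V_out = 44.7 × 4.401 / (15.0 + 4.401) = 44.7 × 4.401/19.40 = 10.1 V.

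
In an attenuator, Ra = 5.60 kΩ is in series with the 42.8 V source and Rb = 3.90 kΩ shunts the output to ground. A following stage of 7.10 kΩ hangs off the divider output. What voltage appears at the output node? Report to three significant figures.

The load sits in parallel with Rb: Rb‖R_L = (3.90 × 7.10) / (3.90 + 7.10) = 2.517 kΩ.
V_out = 42.8 × 2.517 / (5.60 + 2.517) = 42.8 × 2.517/8.117 = 13.3 V.

V_out ≈ 13.3 V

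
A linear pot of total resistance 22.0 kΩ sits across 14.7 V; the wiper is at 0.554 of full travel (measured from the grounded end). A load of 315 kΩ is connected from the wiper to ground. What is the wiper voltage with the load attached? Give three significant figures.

The wiper splits the pot into (1−α)R = 9.812 kΩ above and αR = 12.19 kΩ below.
Lower section ‖ load = 11.73 kΩ.
V_wiper = 14.7 × 11.73/(9.812 + 11.73) = 8.01 V.

V ≈ 8.01 V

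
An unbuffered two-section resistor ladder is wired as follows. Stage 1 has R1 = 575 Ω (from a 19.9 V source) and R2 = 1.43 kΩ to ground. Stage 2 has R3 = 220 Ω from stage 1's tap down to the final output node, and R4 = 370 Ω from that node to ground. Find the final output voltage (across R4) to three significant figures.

V_out ≈ 5.25 V

Stage 2 presents R3+R4 = 590.0 Ω as a load on stage 1's tap.
Stage 1's lower leg becomes R2‖(R3+R4) = 417.7 Ω, so V_mid = 19.9 × 417.7/992.7 = 8.373 V.
Stage 2 is itself unloaded: V_out = V_mid × R4/(R3+R4) = 8.373 × 370/590.0 = 5.25 V.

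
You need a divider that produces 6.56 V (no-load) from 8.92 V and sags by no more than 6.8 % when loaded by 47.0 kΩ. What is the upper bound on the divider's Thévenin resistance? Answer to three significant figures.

R_th ≤ 3.43 kΩ

Loading drop = R_th/(R_th + R_L) ≤ 0.0680, so R_th ≤ R_L · ε/(1−ε) = 47.0 kΩ × 0.0680/0.9320 = 3.43 kΩ.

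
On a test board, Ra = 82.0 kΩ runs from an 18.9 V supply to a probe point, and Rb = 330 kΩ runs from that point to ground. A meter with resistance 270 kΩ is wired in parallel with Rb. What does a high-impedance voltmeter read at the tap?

V_out ≈ 12.2 V

The load sits in parallel with Rb: Rb‖R_L = (330 × 270) / (330 + 270) = 148.5 kΩ.
V_out = 18.9 × 148.5 / (82.0 + 148.5) = 18.9 × 148.5/230.5 = 12.2 V.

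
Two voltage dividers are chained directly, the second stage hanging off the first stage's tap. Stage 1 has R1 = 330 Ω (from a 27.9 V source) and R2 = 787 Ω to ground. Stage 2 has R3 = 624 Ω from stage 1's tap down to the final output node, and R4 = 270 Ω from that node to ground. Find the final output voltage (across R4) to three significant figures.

V_out ≈ 4.71 V

Stage 2 presents R3+R4 = 894.0 Ω as a load on stage 1's tap.
Stage 1's lower leg becomes R2‖(R3+R4) = 418.5 Ω, so V_mid = 27.9 × 418.5/748.5 = 15.60 V.
Stage 2 is itself unloaded: V_out = V_mid × R4/(R3+R4) = 15.60 × 270/894.0 = 4.71 V.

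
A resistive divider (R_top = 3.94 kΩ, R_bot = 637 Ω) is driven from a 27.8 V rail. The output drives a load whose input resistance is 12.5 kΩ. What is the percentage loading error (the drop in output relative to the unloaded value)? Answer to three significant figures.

4.20 %

The divider's output (Thévenin) resistance is R_top‖R_bot = 548.3 Ω.
Fractional drop under load = R_th/(R_th + R_L) = 548.3 / (548.3 + 12500) = 0.04202.
So the output falls by 4.20 %.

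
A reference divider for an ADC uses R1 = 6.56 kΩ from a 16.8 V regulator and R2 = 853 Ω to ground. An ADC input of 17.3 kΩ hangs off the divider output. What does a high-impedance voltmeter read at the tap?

V_out ≈ 1.85 V

The load sits in parallel with R2: R2‖R_L = (853 × 17300) / (853 + 17300) = 812.9 Ω.
V_out = 16.8 × 812.9 / (6560 + 812.9) = 16.8 × 812.9/7373 = 1.85 V.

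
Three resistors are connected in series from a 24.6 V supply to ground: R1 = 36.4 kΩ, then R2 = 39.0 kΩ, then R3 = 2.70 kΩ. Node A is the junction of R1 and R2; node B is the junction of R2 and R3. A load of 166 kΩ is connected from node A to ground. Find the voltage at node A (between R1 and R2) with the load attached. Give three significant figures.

V ≈ 11.8 V

Below node A the series string R2+R3 = 41.70 kΩ sits in parallel with the 166 kΩ load: 33.33 kΩ.
V_A = 24.6 × 33.33/(36.4 + 33.33) = 11.8 V.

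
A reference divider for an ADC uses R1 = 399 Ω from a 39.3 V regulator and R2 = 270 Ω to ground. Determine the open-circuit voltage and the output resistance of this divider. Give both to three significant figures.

V_th is the open-circuit tap voltage: 39.3 × 270/(399 + 270) = 15.9 V.
With the supply zeroed, R1 and R2 appear in parallel from the tap: R_th = R1‖R2 = (399 × 270)/669.0 = 161 Ω.

V_th = 15.9 V, R_th = 161 Ω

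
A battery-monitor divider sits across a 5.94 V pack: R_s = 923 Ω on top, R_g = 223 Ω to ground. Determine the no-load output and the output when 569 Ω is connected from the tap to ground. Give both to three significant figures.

Unloaded: 1.16 V; loaded: 0.879 V

Open-circuit: V = 5.94 × 223/(923 + 223) = 1.16 V.
With the load, R_g becomes R_g‖R_L = 160.2 Ω, so V = 5.94 × 160.2/1083 = 0.879 V.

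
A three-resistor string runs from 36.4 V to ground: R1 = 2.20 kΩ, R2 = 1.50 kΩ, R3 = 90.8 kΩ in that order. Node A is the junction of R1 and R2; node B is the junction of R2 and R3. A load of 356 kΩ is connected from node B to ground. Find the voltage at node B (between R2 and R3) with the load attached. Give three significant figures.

V ≈ 34.6 V

At node B, R3 is in parallel with the load: R3‖R_L = 72.35 kΩ.
Below node A the resistance is R2 + (R3‖R_L) = 73.85 kΩ, so V_A = 36.4 × 73.85/76.05 = 35.35 V.
Then V_B = V_A × (R3‖R_L)/(R2 + R3‖R_L) = 35.35 × 72.35/73.85 = 34.6 V.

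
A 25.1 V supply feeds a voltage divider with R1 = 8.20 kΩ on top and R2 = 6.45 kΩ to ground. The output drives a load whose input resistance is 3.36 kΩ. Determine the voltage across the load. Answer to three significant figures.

The load sits in parallel with R2: R2‖R_L = (6.45 × 3.36) / (6.45 + 3.36) = 2.209 kΩ.
V_out = 25.1 × 2.209 / (8.20 + 2.209) = 25.1 × 2.209/10.41 = 5.33 V.
(Unloaded it would have been 11.1 V.)

V_out ≈ 5.33 V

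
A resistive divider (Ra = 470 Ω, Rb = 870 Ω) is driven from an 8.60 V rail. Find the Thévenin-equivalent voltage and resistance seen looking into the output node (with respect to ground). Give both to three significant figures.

V_th is the open-circuit tap voltage: 8.60 × 870/(470 + 870) = 5.58 V.
With the supply zeroed, Ra and Rb appear in parallel from the tap: R_th = Ra‖Rb = (470 × 870)/1340 = 305 Ω.

V_th = 5.58 V, R_th = 305 Ω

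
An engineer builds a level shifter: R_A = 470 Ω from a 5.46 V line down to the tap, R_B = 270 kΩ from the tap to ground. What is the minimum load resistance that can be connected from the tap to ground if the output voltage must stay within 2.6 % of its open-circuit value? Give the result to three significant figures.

R_L(min) ≈ 17.6 kΩ

Output resistance R_th = R_A‖R_B = (470 × 270000)/270500 = 469.2 Ω.
The fractional drop is R_th/(R_th + R_L); requiring this ≤ 0.0260 gives R_L ≥ R_th(1/0.0260 − 1) = 469.2 × 37.46 = 17.6 kΩ.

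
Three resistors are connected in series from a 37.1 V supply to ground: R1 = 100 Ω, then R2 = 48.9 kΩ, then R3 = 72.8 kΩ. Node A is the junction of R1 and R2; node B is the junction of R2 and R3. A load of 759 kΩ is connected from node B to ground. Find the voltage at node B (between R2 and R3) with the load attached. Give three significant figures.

V ≈ 21.4 V

At node B, R3 is in parallel with the load: R3‖R_L = 66430 Ω.
Below node A the resistance is R2 + (R3‖R_L) = 115300 Ω, so V_A = 37.1 × 115300/115400 = 37.07 V.
Then V_B = V_A × (R3‖R_L)/(R2 + R3‖R_L) = 37.07 × 66430/115300 = 21.4 V.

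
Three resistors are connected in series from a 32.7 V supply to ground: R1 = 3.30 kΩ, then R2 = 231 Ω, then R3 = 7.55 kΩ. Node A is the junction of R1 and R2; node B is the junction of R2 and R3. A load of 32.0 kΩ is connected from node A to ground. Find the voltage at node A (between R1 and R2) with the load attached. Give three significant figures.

V ≈ 21.4 V

Below node A the series string R2+R3 = 7781 Ω sits in parallel with the 32000 Ω load: 6259 Ω.
V_A = 32.7 × 6259/(3300 + 6259) = 21.4 V.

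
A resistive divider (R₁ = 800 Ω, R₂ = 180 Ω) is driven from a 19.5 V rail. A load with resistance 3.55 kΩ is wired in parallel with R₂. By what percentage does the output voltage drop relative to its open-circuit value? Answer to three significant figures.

3.97 %

The divider's output (Thévenin) resistance is R₁‖R₂ = 146.9 Ω.
Fractional drop under load = R_th/(R_th + R_L) = 146.9 / (146.9 + 3550) = 0.03975.
So the output falls by 3.97 %.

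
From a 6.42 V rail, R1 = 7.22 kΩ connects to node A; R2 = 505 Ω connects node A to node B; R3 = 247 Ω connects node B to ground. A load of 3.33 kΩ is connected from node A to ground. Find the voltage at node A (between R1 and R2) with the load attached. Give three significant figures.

Below node A the series string R2+R3 = 752.0 Ω sits in parallel with the 3330 Ω load: 613.5 Ω.
V_A = 6.42 × 613.5/(7220 + 613.5) = 0.503 V.

V ≈ 0.503 V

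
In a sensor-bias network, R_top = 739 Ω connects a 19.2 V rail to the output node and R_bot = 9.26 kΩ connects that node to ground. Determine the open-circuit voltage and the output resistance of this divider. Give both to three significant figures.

V_th is the open-circuit tap voltage: 19.2 × 9260/(739 + 9260) = 17.8 V.
With the supply zeroed, R_top and R_bot appear in parallel from the tap: R_th = R_top‖R_bot = (739 × 9260)/9999 = 684 Ω.

V_th = 17.8 V, R_th = 684 Ω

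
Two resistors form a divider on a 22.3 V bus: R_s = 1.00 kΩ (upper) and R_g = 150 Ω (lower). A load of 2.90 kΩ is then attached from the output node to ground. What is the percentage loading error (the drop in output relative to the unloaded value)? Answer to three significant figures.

The divider's output (Thévenin) resistance is R_s‖R_g = 130.4 Ω.
Fractional drop under load = R_th/(R_th + R_L) = 130.4 / (130.4 + 2900) = 0.04304.
So the output falls by 4.30 %.

4.30 %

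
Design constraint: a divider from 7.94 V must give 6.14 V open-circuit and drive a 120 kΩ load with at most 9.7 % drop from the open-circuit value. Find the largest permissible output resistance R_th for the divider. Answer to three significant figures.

R_th ≤ 12.9 kΩ

Loading drop = R_th/(R_th + R_L) ≤ 0.0970, so R_th ≤ R_L · ε/(1−ε) = 120 kΩ × 0.0970/0.9030 = 12.9 kΩ.
(Any R1, R2 with R2/(R1+R2) = 0.773 and R1‖R2 ≤ 12.9 kΩ will meet the spec.)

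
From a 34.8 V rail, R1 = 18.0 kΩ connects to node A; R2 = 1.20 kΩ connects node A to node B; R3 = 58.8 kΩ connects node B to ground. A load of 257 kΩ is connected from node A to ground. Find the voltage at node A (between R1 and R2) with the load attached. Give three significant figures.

Below node A the series string R2+R3 = 60.00 kΩ sits in parallel with the 257 kΩ load: 48.64 kΩ.
V_A = 34.8 × 48.64/(18.0 + 48.64) = 25.4 V.

V ≈ 25.4 V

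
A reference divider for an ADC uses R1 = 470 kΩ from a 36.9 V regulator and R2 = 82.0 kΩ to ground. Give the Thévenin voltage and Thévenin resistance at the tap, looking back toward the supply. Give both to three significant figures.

V_th = 5.48 V, R_th = 69.8 kΩ

V_th is the open-circuit tap voltage: 36.9 × 82.0/(470 + 82.0) = 5.48 V.
With the supply zeroed, R1 and R2 appear in parallel from the tap: R_th = R1‖R2 = (470 × 82.0)/552.0 = 69.8 kΩ.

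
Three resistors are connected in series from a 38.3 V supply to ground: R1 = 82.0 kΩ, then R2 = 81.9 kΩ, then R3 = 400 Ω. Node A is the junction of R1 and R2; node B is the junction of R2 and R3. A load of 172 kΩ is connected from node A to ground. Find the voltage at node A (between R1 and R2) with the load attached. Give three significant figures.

Below node A the series string R2+R3 = 82300 Ω sits in parallel with the 172000 Ω load: 55660 Ω.
V_A = 38.3 × 55660/(82000 + 55660) = 15.5 V.

V ≈ 15.5 V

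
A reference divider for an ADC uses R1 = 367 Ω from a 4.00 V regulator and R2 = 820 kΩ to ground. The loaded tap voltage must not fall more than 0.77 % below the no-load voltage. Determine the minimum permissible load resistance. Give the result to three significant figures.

R_L(min) ≈ 47.3 kΩ

Output resistance R_th = R1‖R2 = (367 × 820000)/820400 = 366.8 Ω.
The fractional drop is R_th/(R_th + R_L); requiring this ≤ 0.00770 gives R_L ≥ R_th(1/0.00770 − 1) = 366.8 × 128.9 = 47.3 kΩ.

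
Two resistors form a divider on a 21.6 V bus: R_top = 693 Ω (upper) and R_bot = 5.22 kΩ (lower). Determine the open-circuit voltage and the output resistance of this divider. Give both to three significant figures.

V_th = 19.1 V, R_th = 612 Ω

V_th is the open-circuit tap voltage: 21.6 × 5220/(693 + 5220) = 19.1 V.
With the supply zeroed, R_top and R_bot appear in parallel from the tap: R_th = R_top‖R_bot = (693 × 5220)/5913 = 612 Ω.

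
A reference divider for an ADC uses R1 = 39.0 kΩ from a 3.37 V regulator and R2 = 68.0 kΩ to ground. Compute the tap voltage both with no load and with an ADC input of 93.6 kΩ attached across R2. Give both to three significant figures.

Unloaded: 2.14 V; loaded: 1.69 V

Open-circuit: V = 3.37 × 68.0/(39.0 + 68.0) = 2.14 V.
With the load, R2 becomes R2‖R_L = 39.39 kΩ, so V = 3.37 × 39.39/78.39 = 1.69 V.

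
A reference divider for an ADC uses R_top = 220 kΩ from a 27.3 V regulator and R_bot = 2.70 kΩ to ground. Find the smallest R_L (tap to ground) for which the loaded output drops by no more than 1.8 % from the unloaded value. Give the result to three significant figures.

Output resistance R_th = R_top‖R_bot = (220 × 2.70)/222.7 = 2.667 kΩ.
The fractional drop is R_th/(R_th + R_L); requiring this ≤ 0.0180 gives R_L ≥ R_th(1/0.0180 − 1) = 2.667 × 54.56 = 146 kΩ.

R_L(min) ≈ 146 kΩ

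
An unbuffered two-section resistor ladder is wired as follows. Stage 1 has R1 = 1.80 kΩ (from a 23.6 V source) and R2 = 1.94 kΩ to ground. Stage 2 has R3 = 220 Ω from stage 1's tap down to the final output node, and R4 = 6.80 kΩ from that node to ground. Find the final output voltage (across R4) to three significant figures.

Stage 2 presents R3+R4 = 7020 Ω as a load on stage 1's tap.
Stage 1's lower leg becomes R2‖(R3+R4) = 1520 Ω, so V_mid = 23.6 × 1520/3320 = 10.80 V.
Stage 2 is itself unloaded: V_out = V_mid × R4/(R3+R4) = 10.80 × 6800/7020 = 10.5 V.

V_out ≈ 10.5 V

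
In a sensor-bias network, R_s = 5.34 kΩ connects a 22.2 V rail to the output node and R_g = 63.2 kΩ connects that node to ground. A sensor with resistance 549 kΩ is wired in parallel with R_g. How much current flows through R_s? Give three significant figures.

R_g‖R_L = 56.68 kΩ, so the source sees R_s + R_g‖R_L = 62.02 kΩ.
I = 22.2 V / 62.02 kΩ = 0.358 mA.

I ≈ 0.358 mA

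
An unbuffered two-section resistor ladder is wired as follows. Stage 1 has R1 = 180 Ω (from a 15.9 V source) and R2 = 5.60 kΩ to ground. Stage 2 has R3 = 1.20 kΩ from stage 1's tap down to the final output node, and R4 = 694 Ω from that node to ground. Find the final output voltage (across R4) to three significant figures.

Stage 2 presents R3+R4 = 1894 Ω as a load on stage 1's tap.
Stage 1's lower leg becomes R2‖(R3+R4) = 1415 Ω, so V_mid = 15.9 × 1415/1595 = 14.11 V.
Stage 2 is itself unloaded: V_out = V_mid × R4/(R3+R4) = 14.11 × 694/1894 = 5.17 V.

V_out ≈ 5.17 V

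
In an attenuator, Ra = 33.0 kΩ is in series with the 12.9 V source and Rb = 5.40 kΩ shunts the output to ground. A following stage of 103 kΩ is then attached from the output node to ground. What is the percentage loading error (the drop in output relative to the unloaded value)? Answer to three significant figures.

The divider's output (Thévenin) resistance is Ra‖Rb = 4.641 kΩ.
Fractional drop under load = R_th/(R_th + R_L) = 4.641 / (4.641 + 103) = 0.04311.
So the output falls by 4.31 %.

4.31 %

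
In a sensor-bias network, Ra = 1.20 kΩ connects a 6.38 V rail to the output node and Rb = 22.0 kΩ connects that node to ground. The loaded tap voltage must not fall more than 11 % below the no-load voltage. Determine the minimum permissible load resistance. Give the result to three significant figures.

R_L(min) ≈ 9.21 kΩ

Output resistance R_th = Ra‖Rb = (1.20 × 22.0)/23.20 = 1.138 kΩ.
The fractional drop is R_th/(R_th + R_L); requiring this ≤ 0.110 gives R_L ≥ R_th(1/0.110 − 1) = 1.138 × 8.091 = 9.21 kΩ.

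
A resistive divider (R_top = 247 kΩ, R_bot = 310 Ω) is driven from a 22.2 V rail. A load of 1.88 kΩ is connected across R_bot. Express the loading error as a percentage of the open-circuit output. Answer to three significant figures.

The divider's output (Thévenin) resistance is R_top‖R_bot = 309.6 Ω.
Fractional drop under load = R_th/(R_th + R_L) = 309.6 / (309.6 + 1880) = 0.1414.
So the output falls by 14.1 %.

14.1 %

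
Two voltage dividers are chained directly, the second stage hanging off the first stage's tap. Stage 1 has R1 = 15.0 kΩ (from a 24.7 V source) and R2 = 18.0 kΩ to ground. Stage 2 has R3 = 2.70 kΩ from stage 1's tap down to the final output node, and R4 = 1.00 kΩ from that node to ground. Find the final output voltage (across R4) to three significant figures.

Stage 2 presents R3+R4 = 3.700 kΩ as a load on stage 1's tap.
Stage 1's lower leg becomes R2‖(R3+R4) = 3.069 kΩ, so V_mid = 24.7 × 3.069/18.07 = 4.195 V.
Stage 2 is itself unloaded: V_out = V_mid × R4/(R3+R4) = 4.195 × 1.00/3.700 = 1.13 V.

V_out ≈ 1.13 V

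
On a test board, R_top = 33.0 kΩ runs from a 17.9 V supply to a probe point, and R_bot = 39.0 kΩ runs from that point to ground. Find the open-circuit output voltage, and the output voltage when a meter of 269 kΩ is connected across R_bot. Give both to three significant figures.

Open-circuit: V = 17.9 × 39.0/(33.0 + 39.0) = 9.70 V.
With the load, R_bot becomes R_bot‖R_L = 34.06 kΩ, so V = 17.9 × 34.06/67.06 = 9.09 V.

Unloaded: 9.70 V; loaded: 9.09 V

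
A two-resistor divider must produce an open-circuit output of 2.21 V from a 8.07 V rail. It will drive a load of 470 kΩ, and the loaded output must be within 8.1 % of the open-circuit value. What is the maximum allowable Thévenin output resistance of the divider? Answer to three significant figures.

R_th ≤ 41.4 kΩ

Loading drop = R_th/(R_th + R_L) ≤ 0.0810, so R_th ≤ R_L · ε/(1−ε) = 470 kΩ × 0.0810/0.9190 = 41.4 kΩ.
(Any R1, R2 with R2/(R1+R2) = 0.274 and R1‖R2 ≤ 41.4 kΩ will meet the spec.)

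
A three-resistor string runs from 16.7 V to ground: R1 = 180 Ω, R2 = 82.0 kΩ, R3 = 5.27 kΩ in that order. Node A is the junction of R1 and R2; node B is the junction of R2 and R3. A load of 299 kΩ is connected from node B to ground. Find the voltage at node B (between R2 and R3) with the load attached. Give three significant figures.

At node B, R3 is in parallel with the load: R3‖R_L = 5179 Ω.
Below node A the resistance is R2 + (R3‖R_L) = 87180 Ω, so V_A = 16.7 × 87180/87360 = 16.67 V.
Then V_B = V_A × (R3‖R_L)/(R2 + R3‖R_L) = 16.67 × 5179/87180 = 0.990 V.

V ≈ 0.990 V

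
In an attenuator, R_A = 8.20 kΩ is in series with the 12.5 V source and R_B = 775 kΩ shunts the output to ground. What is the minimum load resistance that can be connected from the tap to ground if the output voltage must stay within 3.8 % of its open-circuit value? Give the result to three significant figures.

R_L(min) ≈ 205 kΩ

Output resistance R_th = R_A‖R_B = (8.20 × 775)/783.2 = 8.114 kΩ.
The fractional drop is R_th/(R_th + R_L); requiring this ≤ 0.0380 gives R_L ≥ R_th(1/0.0380 − 1) = 8.114 × 25.32 = 205 kΩ.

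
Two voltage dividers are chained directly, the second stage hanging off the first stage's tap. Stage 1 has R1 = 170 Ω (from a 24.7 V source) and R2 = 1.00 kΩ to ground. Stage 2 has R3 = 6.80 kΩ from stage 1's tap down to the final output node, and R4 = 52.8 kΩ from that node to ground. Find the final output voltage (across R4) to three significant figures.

V_out ≈ 18.7 V

Stage 2 presents R3+R4 = 59600 Ω as a load on stage 1's tap.
Stage 1's lower leg becomes R2‖(R3+R4) = 983.5 Ω, so V_mid = 24.7 × 983.5/1153 = 21.06 V.
Stage 2 is itself unloaded: V_out = V_mid × R4/(R3+R4) = 21.06 × 52800/59600 = 18.7 V.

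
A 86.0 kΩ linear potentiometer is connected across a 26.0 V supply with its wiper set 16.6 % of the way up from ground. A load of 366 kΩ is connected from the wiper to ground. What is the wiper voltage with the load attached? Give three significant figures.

V ≈ 4.18 V

The wiper splits the pot into (1−α)R = 71.72 kΩ above and αR = 14.28 kΩ below.
Lower section ‖ load = 13.74 kΩ.
V_wiper = 26.0 × 13.74/(71.72 + 13.74) = 4.18 V.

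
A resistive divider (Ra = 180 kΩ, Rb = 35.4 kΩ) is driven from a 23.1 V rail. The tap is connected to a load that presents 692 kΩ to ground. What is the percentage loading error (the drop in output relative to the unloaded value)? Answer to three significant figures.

The divider's output (Thévenin) resistance is Ra‖Rb = 29.58 kΩ.
Fractional drop under load = R_th/(R_th + R_L) = 29.58 / (29.58 + 692) = 0.04100.
So the output falls by 4.10 %.

4.10 %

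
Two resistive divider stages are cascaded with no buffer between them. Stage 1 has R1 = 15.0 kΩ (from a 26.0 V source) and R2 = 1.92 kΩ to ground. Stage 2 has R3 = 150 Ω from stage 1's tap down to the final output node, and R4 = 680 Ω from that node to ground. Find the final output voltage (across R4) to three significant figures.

Stage 2 presents R3+R4 = 830.0 Ω as a load on stage 1's tap.
Stage 1's lower leg becomes R2‖(R3+R4) = 579.5 Ω, so V_mid = 26.0 × 579.5/15580 = 0.9671 V.
Stage 2 is itself unloaded: V_out = V_mid × R4/(R3+R4) = 0.9671 × 680/830.0 = 0.792 V.

V_out ≈ 0.792 V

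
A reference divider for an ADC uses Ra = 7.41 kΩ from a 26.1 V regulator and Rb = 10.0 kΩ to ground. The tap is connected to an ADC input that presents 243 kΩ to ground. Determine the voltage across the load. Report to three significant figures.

The load sits in parallel with Rb: Rb‖R_L = (10.0 × 243) / (10.0 + 243) = 9.605 kΩ.
V_out = 26.1 × 9.605 / (7.41 + 9.605) = 26.1 × 9.605/17.01 = 14.7 V.

V_out ≈ 14.7 V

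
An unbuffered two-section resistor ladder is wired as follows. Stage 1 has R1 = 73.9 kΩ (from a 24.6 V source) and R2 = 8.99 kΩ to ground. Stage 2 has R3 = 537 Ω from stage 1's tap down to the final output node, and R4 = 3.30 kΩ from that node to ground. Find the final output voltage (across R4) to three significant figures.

Stage 2 presents R3+R4 = 3837 Ω as a load on stage 1's tap.
Stage 1's lower leg becomes R2‖(R3+R4) = 2689 Ω, so V_mid = 24.6 × 2689/76590 = 0.8638 V.
Stage 2 is itself unloaded: V_out = V_mid × R4/(R3+R4) = 0.8638 × 3300/3837 = 0.743 V.

V_out ≈ 0.743 V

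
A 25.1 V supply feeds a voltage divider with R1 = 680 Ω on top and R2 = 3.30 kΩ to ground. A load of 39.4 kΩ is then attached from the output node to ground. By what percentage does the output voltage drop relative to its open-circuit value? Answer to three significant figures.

The divider's output (Thévenin) resistance is R1‖R2 = 563.8 Ω.
Fractional drop under load = R_th/(R_th + R_L) = 563.8 / (563.8 + 39400) = 0.01411.
So the output falls by 1.41 %.

1.41 %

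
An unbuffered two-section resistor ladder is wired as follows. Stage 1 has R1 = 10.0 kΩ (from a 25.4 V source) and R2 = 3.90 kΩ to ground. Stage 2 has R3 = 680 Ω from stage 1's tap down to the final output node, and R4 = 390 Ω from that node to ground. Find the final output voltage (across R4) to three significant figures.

V_out ≈ 0.717 V

Stage 2 presents R3+R4 = 1070 Ω as a load on stage 1's tap.
Stage 1's lower leg becomes R2‖(R3+R4) = 839.6 Ω, so V_mid = 25.4 × 839.6/10840 = 1.967 V.
Stage 2 is itself unloaded: V_out = V_mid × R4/(R3+R4) = 1.967 × 390/1070 = 0.717 V.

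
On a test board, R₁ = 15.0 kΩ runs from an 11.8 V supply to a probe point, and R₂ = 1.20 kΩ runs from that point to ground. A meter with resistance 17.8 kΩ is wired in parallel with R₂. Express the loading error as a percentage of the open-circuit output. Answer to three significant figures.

5.88 %

The divider's output (Thévenin) resistance is R₁‖R₂ = 1.111 kΩ.
Fractional drop under load = R_th/(R_th + R_L) = 1.111 / (1.111 + 17.8) = 0.05875.
So the output falls by 5.88 %.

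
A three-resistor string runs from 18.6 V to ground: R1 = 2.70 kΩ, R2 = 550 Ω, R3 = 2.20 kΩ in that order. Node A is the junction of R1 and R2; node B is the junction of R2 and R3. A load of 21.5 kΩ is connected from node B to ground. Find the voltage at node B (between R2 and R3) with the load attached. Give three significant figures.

V ≈ 7.08 V

At node B, R3 is in parallel with the load: R3‖R_L = 1996 Ω.
Below node A the resistance is R2 + (R3‖R_L) = 2546 Ω, so V_A = 18.6 × 2546/5246 = 9.027 V.
Then V_B = V_A × (R3‖R_L)/(R2 + R3‖R_L) = 9.027 × 1996/2546 = 7.08 V.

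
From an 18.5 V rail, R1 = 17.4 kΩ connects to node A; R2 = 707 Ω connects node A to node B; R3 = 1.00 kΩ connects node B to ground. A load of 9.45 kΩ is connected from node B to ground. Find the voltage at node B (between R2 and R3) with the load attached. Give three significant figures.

At node B, R3 is in parallel with the load: R3‖R_L = 904.3 Ω.
Below node A the resistance is R2 + (R3‖R_L) = 1611 Ω, so V_A = 18.5 × 1611/19010 = 1.568 V.
Then V_B = V_A × (R3‖R_L)/(R2 + R3‖R_L) = 1.568 × 904.3/1611 = 0.880 V.

V ≈ 0.880 V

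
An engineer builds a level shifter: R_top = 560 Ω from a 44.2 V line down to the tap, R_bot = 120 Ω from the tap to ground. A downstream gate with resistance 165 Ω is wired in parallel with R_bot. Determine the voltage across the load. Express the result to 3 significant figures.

The load sits in parallel with R_bot: R_bot‖R_L = (120 × 165) / (120 + 165) = 69.47 Ω.
V_out = 44.2 × 69.47 / (560 + 69.47) = 44.2 × 69.47/629.5 = 4.88 V.

V_out ≈ 4.88 V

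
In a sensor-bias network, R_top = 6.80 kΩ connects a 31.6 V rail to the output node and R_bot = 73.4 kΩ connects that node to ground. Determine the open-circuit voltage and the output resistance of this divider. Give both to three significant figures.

V_th is the open-circuit tap voltage: 31.6 × 73.4/(6.80 + 73.4) = 28.9 V.
With the supply zeroed, R_top and R_bot appear in parallel from the tap: R_th = R_top‖R_bot = (6.80 × 73.4)/80.20 = 6.22 kΩ.

V_th = 28.9 V, R_th = 6.22 kΩ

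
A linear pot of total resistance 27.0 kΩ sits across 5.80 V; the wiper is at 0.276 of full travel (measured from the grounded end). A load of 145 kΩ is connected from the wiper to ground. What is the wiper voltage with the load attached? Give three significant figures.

V ≈ 1.54 V

The wiper splits the pot into (1−α)R = 19.55 kΩ above and αR = 7.452 kΩ below.
Lower section ‖ load = 7.088 kΩ.
V_wiper = 5.80 × 7.088/(19.55 + 7.088) = 1.54 V.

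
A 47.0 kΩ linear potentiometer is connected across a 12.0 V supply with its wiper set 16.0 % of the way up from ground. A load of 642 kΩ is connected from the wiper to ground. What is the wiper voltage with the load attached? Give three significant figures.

The wiper splits the pot into (1−α)R = 39.48 kΩ above and αR = 7.520 kΩ below.
Lower section ‖ load = 7.433 kΩ.
V_wiper = 12.0 × 7.433/(39.48 + 7.433) = 1.90 V.

V ≈ 1.90 V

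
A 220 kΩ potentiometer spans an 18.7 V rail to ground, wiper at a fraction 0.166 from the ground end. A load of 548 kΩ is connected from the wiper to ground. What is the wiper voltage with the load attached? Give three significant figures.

V ≈ 2.94 V

The wiper splits the pot into (1−α)R = 183.5 kΩ above and αR = 36.52 kΩ below.
Lower section ‖ load = 34.24 kΩ.
V_wiper = 18.7 × 34.24/(183.5 + 34.24) = 2.94 V.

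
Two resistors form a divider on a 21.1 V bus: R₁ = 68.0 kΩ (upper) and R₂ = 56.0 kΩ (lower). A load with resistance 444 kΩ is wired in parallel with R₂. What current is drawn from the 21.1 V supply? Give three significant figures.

I ≈ 0.179 mA

R₂‖R_L = 49.73 kΩ, so the source sees R₁ + R₂‖R_L = 117.7 kΩ.
I = 21.1 V / 117.7 kΩ = 0.179 mA.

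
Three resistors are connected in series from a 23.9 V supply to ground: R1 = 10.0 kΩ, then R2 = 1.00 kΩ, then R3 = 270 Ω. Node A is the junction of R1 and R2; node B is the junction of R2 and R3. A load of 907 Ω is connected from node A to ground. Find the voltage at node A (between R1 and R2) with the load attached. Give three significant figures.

V ≈ 1.20 V

Below node A the series string R2+R3 = 1270 Ω sits in parallel with the 907 Ω load: 529.1 Ω.
V_A = 23.9 × 529.1/(10000 + 529.1) = 1.20 V.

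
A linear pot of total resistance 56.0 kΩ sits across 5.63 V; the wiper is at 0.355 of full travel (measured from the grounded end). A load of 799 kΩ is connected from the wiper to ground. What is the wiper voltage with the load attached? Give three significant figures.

V ≈ 1.97 V

The wiper splits the pot into (1−α)R = 36.12 kΩ above and αR = 19.88 kΩ below.
Lower section ‖ load = 19.40 kΩ.
V_wiper = 5.63 × 19.40/(36.12 + 19.40) = 1.97 V.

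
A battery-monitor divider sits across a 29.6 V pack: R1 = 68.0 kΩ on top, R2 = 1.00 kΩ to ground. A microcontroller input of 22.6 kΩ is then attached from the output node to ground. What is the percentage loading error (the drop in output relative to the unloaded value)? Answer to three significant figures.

The divider's output (Thévenin) resistance is R1‖R2 = 0.9855 kΩ.
Fractional drop under load = R_th/(R_th + R_L) = 0.9855 / (0.9855 + 22.6) = 0.04178.
So the output falls by 4.18 %.

4.18 %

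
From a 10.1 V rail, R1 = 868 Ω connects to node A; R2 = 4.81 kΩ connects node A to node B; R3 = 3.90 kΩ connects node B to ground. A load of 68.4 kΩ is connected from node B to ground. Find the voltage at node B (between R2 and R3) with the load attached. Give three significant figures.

At node B, R3 is in parallel with the load: R3‖R_L = 3690 Ω.
Below node A the resistance is R2 + (R3‖R_L) = 8500 Ω, so V_A = 10.1 × 8500/9368 = 9.164 V.
Then V_B = V_A × (R3‖R_L)/(R2 + R3‖R_L) = 9.164 × 3690/8500 = 3.98 V.

V ≈ 3.98 V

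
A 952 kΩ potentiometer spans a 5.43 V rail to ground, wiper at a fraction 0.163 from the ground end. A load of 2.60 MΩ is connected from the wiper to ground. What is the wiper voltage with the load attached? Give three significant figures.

The wiper splits the pot into (1−α)R = 796.8 kΩ above and αR = 155.2 kΩ below.
Lower section ‖ load = 146.4 kΩ.
V_wiper = 5.43 × 146.4/(796.8 + 146.4) = 0.843 V.

V ≈ 0.843 V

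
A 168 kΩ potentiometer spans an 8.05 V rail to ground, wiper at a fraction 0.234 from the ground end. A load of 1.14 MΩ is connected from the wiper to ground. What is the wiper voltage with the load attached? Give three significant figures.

The wiper splits the pot into (1−α)R = 128.7 kΩ above and αR = 39.31 kΩ below.
Lower section ‖ load = 38.00 kΩ.
V_wiper = 8.05 × 38.00/(128.7 + 38.00) = 1.84 V.

V ≈ 1.84 V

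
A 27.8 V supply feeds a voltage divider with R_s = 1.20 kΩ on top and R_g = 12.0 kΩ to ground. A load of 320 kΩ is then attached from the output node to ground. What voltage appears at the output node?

The load sits in parallel with R_g: R_g‖R_L = (12.0 × 320) / (12.0 + 320) = 11.57 kΩ.
V_out = 27.8 × 11.57 / (1.20 + 11.57) = 27.8 × 11.57/12.77 = 25.2 V.

V_out ≈ 25.2 V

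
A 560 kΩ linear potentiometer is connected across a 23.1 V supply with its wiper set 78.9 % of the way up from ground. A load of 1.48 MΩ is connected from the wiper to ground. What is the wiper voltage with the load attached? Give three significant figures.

V ≈ 17.1 V

The wiper splits the pot into (1−α)R = 118.2 kΩ above and αR = 441.8 kΩ below.
Lower section ‖ load = 340.3 kΩ.
V_wiper = 23.1 × 340.3/(118.2 + 340.3) = 17.1 V.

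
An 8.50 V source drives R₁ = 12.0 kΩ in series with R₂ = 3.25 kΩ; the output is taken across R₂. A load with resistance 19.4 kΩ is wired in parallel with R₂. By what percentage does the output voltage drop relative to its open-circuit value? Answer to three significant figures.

11.6 %

Unloaded V = 8.50 × 3.25/15.25 = 1.8115 V.
Loaded: R₂‖R_L = 2.784 kΩ, giving V = 8.50 × 2.784/14.78 = 1.6005 V.
Drop = (1.8115 − 1.6005) / 1.8115 = 11.6 %.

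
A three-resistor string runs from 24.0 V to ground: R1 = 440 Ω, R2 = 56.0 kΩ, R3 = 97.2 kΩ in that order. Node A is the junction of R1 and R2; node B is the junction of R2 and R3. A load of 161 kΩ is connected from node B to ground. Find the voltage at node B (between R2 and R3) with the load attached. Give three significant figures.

V ≈ 12.4 V

At node B, R3 is in parallel with the load: R3‖R_L = 60610 Ω.
Below node A the resistance is R2 + (R3‖R_L) = 116600 Ω, so V_A = 24.0 × 116600/117000 = 23.91 V.
Then V_B = V_A × (R3‖R_L)/(R2 + R3‖R_L) = 23.91 × 60610/116600 = 12.4 V.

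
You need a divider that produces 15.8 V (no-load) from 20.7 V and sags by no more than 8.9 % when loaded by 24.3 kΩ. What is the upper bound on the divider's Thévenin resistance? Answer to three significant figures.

R_th ≤ 2.37 kΩ

Loading drop = R_th/(R_th + R_L) ≤ 0.0890, so R_th ≤ R_L · ε/(1−ε) = 24.3 kΩ × 0.0890/0.9110 = 2.37 kΩ.
(Any R1, R2 with R2/(R1+R2) = 0.763 and R1‖R2 ≤ 2.37 kΩ will meet the spec.)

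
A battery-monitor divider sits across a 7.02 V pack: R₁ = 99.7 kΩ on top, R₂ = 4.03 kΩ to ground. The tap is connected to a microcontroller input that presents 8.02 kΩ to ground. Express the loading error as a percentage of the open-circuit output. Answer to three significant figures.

32.6 %

Unloaded V = 7.02 × 4.03/103.7 = 0.2727 V.
Loaded: R₂‖R_L = 2.682 kΩ, giving V = 7.02 × 2.682/102.4 = 0.1839 V.
Drop = (0.2727 − 0.1839) / 0.2727 = 32.6 %.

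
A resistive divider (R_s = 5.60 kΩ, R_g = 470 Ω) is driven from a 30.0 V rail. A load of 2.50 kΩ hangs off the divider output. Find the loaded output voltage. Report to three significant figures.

V_out ≈ 1.98 V

The load sits in parallel with R_g: R_g‖R_L = (470 × 2500) / (470 + 2500) = 395.6 Ω.
V_out = 30.0 × 395.6 / (5600 + 395.6) = 30.0 × 395.6/5996 = 1.98 V.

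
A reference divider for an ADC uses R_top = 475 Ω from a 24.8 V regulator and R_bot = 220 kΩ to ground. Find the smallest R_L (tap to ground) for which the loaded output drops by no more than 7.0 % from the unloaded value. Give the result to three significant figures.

Output resistance R_th = R_top‖R_bot = (475 × 220000)/220500 = 474.0 Ω.
The fractional drop is R_th/(R_th + R_L); requiring this ≤ 0.0700 gives R_L ≥ R_th(1/0.0700 − 1) = 474.0 × 13.29 = 6.30 kΩ.

R_L(min) ≈ 6.30 kΩ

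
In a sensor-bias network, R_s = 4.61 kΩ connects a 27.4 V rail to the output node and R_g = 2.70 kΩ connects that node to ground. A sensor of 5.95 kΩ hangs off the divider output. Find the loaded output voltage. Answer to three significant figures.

V_out ≈ 7.87 V

The load sits in parallel with R_g: R_g‖R_L = (2.70 × 5.95) / (2.70 + 5.95) = 1.857 kΩ.
V_out = 27.4 × 1.857 / (4.61 + 1.857) = 27.4 × 1.857/6.467 = 7.87 V.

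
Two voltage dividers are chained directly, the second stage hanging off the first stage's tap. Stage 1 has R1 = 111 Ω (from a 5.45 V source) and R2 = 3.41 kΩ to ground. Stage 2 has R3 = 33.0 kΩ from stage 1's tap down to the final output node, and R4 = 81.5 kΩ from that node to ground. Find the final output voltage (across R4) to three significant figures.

V_out ≈ 3.75 V

Stage 2 presents R3+R4 = 114500 Ω as a load on stage 1's tap.
Stage 1's lower leg becomes R2‖(R3+R4) = 3311 Ω, so V_mid = 5.45 × 3311/3422 = 5.273 V.
Stage 2 is itself unloaded: V_out = V_mid × R4/(R3+R4) = 5.273 × 81500/114500 = 3.75 V.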